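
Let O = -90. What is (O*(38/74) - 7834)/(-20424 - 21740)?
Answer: 72892/390017 ≈ 0.18689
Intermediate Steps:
(O*(38/74) - 7834)/(-20424 - 21740) = (-3420/74 - 7834)/(-20424 - 21740) = (-3420/74 - 7834)/(-42164) = (-90*19/37 - 7834)*(-1/42164) = (-1710/37 - 7834)*(-1/42164) = -291568/37*(-1/42164) = 72892/390017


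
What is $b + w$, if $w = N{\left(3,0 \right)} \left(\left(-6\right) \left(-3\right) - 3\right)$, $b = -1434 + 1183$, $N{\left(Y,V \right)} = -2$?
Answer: $-281$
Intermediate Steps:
$b = -251$
$w = -30$ ($w = - 2 \left(\left(-6\right) \left(-3\right) - 3\right) = - 2 \left(18 - 3\right) = \left(-2\right) 15 = -30$)
$b + w = -251 - 30 = -281$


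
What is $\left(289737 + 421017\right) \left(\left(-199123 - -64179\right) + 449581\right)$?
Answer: $223629506298$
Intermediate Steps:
$\left(289737 + 421017\right) \left(\left(-199123 - -64179\right) + 449581\right) = 710754 \left(\left(-199123 + 64179\right) + 449581\right) = 710754 \left(-134944 + 449581\right) = 710754 \cdot 314637 = 223629506298$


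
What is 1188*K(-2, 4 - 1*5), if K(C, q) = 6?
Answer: 7128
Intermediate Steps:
1188*K(-2, 4 - 1*5) = 1188*6 = 7128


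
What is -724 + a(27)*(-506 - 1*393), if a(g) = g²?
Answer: -656095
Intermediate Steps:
-724 + a(27)*(-506 - 1*393) = -724 + 27²*(-506 - 1*393) = -724 + 729*(-506 - 393) = -724 + 729*(-899) = -724 - 655371 = -656095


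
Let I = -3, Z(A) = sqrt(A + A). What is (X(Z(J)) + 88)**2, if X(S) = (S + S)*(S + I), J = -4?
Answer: 4896 - 1728*I*sqrt(2) ≈ 4896.0 - 2443.8*I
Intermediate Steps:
Z(A) = sqrt(2)*sqrt(A) (Z(A) = sqrt(2*A) = sqrt(2)*sqrt(A))
X(S) = 2*S*(-3 + S) (X(S) = (S + S)*(S - 3) = (2*S)*(-3 + S) = 2*S*(-3 + S))
(X(Z(J)) + 88)**2 = (2*(sqrt(2)*sqrt(-4))*(-3 + sqrt(2)*sqrt(-4)) + 88)**2 = (2*(sqrt(2)*(2*I))*(-3 + sqrt(2)*(2*I)) + 88)**2 = (2*(2*I*sqrt(2))*(-3 + 2*I*sqrt(2)) + 88)**2 = (4*I*sqrt(2)*(-3 + 2*I*sqrt(2)) + 88)**2 = (88 + 4*I*sqrt(2)*(-3 + 2*I*sqrt(2)))**2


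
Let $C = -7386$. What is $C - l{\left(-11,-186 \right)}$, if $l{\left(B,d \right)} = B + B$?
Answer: $-7364$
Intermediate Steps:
$l{\left(B,d \right)} = 2 B$
$C - l{\left(-11,-186 \right)} = -7386 - 2 \left(-11\right) = -7386 - -22 = -7386 + 22 = -7364$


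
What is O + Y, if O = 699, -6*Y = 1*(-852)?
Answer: 841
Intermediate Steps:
Y = 142 (Y = -(-852)/6 = -⅙*(-852) = 142)
O + Y = 699 + 142 = 841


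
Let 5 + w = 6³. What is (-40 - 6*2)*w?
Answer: -10972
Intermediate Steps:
w = 211 (w = -5 + 6³ = -5 + 216 = 211)
(-40 - 6*2)*w = (-40 - 6*2)*211 = (-40 - 12)*211 = -52*211 = -10972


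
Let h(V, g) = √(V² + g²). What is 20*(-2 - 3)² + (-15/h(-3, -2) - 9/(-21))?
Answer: 3503/7 - 15*√13/13 ≈ 496.27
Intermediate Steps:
20*(-2 - 3)² + (-15/h(-3, -2) - 9/(-21)) = 20*(-2 - 3)² + (-15/√((-3)² + (-2)²) - 9/(-21)) = 20*(-5)² + (-15/√(9 + 4) - 9*(-1/21)) = 20*25 + (-15*√13/13 + 3/7) = 500 + (-15*√13/13 + 3/7) = 500 + (3/7 - 15*√13/13) = 3503/7 - 15*√13/13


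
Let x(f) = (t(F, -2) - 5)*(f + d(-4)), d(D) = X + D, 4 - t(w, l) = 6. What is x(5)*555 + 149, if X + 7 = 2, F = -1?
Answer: 15689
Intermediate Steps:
X = -5 (X = -7 + 2 = -5)
t(w, l) = -2 (t(w, l) = 4 - 1*6 = 4 - 6 = -2)
d(D) = -5 + D
x(f) = 63 - 7*f (x(f) = (-2 - 5)*(f + (-5 - 4)) = -7*(f - 9) = -7*(-9 + f) = 63 - 7*f)
x(5)*555 + 149 = (63 - 7*5)*555 + 149 = (63 - 35)*555 + 149 = 28*555 + 149 = 15540 + 149 = 15689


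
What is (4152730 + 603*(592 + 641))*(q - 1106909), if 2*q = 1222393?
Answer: -4854243836325/2 ≈ -2.4271e+12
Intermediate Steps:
q = 1222393/2 (q = (1/2)*1222393 = 1222393/2 ≈ 6.1120e+5)
(4152730 + 603*(592 + 641))*(q - 1106909) = (4152730 + 603*(592 + 641))*(1222393/2 - 1106909) = (4152730 + 603*1233)*(-991425/2) = (4152730 + 743499)*(-991425/2) = 4896229*(-991425/2) = -4854243836325/2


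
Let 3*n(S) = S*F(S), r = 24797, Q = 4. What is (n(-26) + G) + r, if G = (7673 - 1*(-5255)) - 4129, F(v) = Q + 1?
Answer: 100658/3 ≈ 33553.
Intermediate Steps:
F(v) = 5 (F(v) = 4 + 1 = 5)
n(S) = 5*S/3 (n(S) = (S*5)/3 = (5*S)/3 = 5*S/3)
G = 8799 (G = (7673 + 5255) - 4129 = 12928 - 4129 = 8799)
(n(-26) + G) + r = ((5/3)*(-26) + 8799) + 24797 = (-130/3 + 8799) + 24797 = 26267/3 + 24797 = 100658/3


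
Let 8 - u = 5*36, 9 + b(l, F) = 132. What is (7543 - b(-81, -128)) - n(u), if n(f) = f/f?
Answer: 7419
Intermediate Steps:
b(l, F) = 123 (b(l, F) = -9 + 132 = 123)
u = -172 (u = 8 - 5*36 = 8 - 1*180 = 8 - 180 = -172)
n(f) = 1
(7543 - b(-81, -128)) - n(u) = (7543 - 1*123) - 1*1 = (7543 - 123) - 1 = 7420 - 1 = 7419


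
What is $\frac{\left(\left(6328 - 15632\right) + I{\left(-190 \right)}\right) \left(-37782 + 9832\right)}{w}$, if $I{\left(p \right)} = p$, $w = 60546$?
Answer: $\frac{132678650}{30273} \approx 4382.7$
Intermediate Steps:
$\frac{\left(\left(6328 - 15632\right) + I{\left(-190 \right)}\right) \left(-37782 + 9832\right)}{w} = \frac{\left(\left(6328 - 15632\right) - 190\right) \left(-37782 + 9832\right)}{60546} = \left(\left(6328 - 15632\right) - 190\right) \left(-27950\right) \frac{1}{60546} = \left(-9304 - 190\right) \left(-27950\right) \frac{1}{60546} = \left(-9494\right) \left(-27950\right) \frac{1}{60546} = 265357300 \cdot \frac{1}{60546} = \frac{132678650}{30273}$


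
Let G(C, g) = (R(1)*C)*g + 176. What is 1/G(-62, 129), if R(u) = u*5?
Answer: -1/39814 ≈ -2.5117e-5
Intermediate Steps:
R(u) = 5*u
G(C, g) = 176 + 5*C*g (G(C, g) = ((5*1)*C)*g + 176 = (5*C)*g + 176 = 5*C*g + 176 = 176 + 5*C*g)
1/G(-62, 129) = 1/(176 + 5*(-62)*129) = 1/(176 - 39990) = 1/(-39814) = -1/39814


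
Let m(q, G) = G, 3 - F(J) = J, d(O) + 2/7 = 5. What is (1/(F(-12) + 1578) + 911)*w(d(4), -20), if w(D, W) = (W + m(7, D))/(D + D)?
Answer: -77640484/52569 ≈ -1476.9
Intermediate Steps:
d(O) = 33/7 (d(O) = -2/7 + 5 = 33/7)
F(J) = 3 - J
w(D, W) = (D + W)/(2*D) (w(D, W) = (W + D)/(D + D) = (D + W)/((2*D)) = (D + W)*(1/(2*D)) = (D + W)/(2*D))
(1/(F(-12) + 1578) + 911)*w(d(4), -20) = (1/((3 - 1*(-12)) + 1578) + 911)*((33/7 - 20)/(2*(33/7))) = (1/((3 + 12) + 1578) + 911)*((½)*(7/33)*(-107/7)) = (1/(15 + 1578) + 911)*(-107/66) = (1/1593 + 911)*(-107/66) = (1451224/1593)*(-107/66) = -77640484/52569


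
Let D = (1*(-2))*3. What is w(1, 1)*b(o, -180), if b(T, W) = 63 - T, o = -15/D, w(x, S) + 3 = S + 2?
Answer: 0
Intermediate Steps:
D = -6 (D = -2*3 = -6)
w(x, S) = -1 + S (w(x, S) = -3 + (S + 2) = -3 + (2 + S) = -1 + S)
o = 5/2 (o = -15/(-6) = -15*(-1/6) = 5/2 ≈ 2.5000)
w(1, 1)*b(o, -180) = (-1 + 1)*(63 - 1*5/2) = 0*(63 - 5/2) = 0*(121/2) = 0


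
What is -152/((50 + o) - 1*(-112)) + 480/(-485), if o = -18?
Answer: -3571/1746 ≈ -2.0452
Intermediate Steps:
-152/((50 + o) - 1*(-112)) + 480/(-485) = -152/((50 - 18) - 1*(-112)) + 480/(-485) = -152/(32 + 112) + 480*(-1/485) = -152/144 - 96/97 = -152*1/144 - 96/97 = -19/18 - 96/97 = -3571/1746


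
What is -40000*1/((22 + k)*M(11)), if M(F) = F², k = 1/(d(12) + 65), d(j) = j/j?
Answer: -240000/15983 ≈ -15.016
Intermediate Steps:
d(j) = 1
k = 1/66 (k = 1/(1 + 65) = 1/66 ≈ 0.015152)
-40000*1/((22 + k)*M(11)) = -40000*1/(121*(22 + 1/66)) = -40000/(121*(1453/66)) = -40000/15983/6 = -40000*6/15983 = -240000/15983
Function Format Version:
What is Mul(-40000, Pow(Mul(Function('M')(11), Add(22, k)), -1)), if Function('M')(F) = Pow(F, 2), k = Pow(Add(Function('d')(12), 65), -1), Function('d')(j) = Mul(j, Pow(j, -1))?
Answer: Rational(-240000, 15983) ≈ -15.016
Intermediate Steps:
Function('d')(j) = 1
k = Rational(1, 66) (k = Pow(Add(1, 65), -1) = Pow(66, -1) = Rational(1, 66) ≈ 0.015152)
Mul(-40000, Pow(Mul(Function('M')(11), Add(22, k)), -1)) = Mul(-40000, Pow(Mul(Pow(11, 2), Add(22, Rational(1, 66))), -1)) = Mul(-40000, Pow(Mul(121, Rational(1453, 66)), -1)) = Mul(-40000, Pow(Rational(15983, 6), -1)) = Mul(-40000, Rational(6, 15983)) = Rational(-240000, 15983)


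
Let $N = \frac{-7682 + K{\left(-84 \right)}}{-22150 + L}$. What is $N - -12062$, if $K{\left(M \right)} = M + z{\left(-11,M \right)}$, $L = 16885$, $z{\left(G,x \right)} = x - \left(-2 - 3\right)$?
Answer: $\frac{4234285}{351} \approx 12063.0$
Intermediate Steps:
$z{\left(G,x \right)} = 5 + x$ ($z{\left(G,x \right)} = x - -5 = x + 5 = 5 + x$)
$K{\left(M \right)} = 5 + 2 M$ ($K{\left(M \right)} = M + \left(5 + M\right) = 5 + 2 M$)
$N = \frac{523}{351}$ ($N = \frac{-7682 + \left(5 + 2 \left(-84\right)\right)}{-22150 + 16885} = \frac{-7682 + \left(5 - 168\right)}{-5265} = \left(-7682 - 163\right) \left(- \frac{1}{5265}\right) = \left(-7845\right) \left(- \frac{1}{5265}\right) = \frac{523}{351} \approx 1.49$)
$N - -12062 = \frac{523}{351} - -12062 = \frac{523}{351} + 12062 = \frac{4234285}{351}$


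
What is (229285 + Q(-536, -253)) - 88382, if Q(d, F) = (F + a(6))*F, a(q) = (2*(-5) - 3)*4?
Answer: 218068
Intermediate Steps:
a(q) = -52 (a(q) = (-10 - 3)*4 = -13*4 = -52)
Q(d, F) = F*(-52 + F) (Q(d, F) = (F - 52)*F = (-52 + F)*F = F*(-52 + F))
(229285 + Q(-536, -253)) - 88382 = (229285 - 253*(-52 - 253)) - 88382 = (229285 - 253*(-305)) - 88382 = (229285 + 77165) - 88382 = 306450 - 88382 = 218068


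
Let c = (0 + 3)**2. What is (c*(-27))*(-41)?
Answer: 9963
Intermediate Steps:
c = 9 (c = 3**2 = 9)
(c*(-27))*(-41) = (9*(-27))*(-41) = -243*(-41) = 9963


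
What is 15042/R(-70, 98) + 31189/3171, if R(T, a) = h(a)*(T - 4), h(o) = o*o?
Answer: 1579871383/160972644 ≈ 9.8145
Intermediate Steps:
h(o) = o²
R(T, a) = a²*(-4 + T) (R(T, a) = a²*(T - 4) = a²*(-4 + T))
15042/R(-70, 98) + 31189/3171 = 15042/((98²*(-4 - 70))) + 31189/3171 = 15042/((9604*(-74))) + 31189*(1/3171) = 15042/(-710696) + 31189/3171 = 15042*(-1/710696) + 31189/3171 = -7521/355348 + 31189/3171 = 1579871383/160972644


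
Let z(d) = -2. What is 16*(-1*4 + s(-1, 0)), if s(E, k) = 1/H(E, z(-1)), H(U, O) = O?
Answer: -72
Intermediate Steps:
s(E, k) = -½ (s(E, k) = 1/(-2) = -½)
16*(-1*4 + s(-1, 0)) = 16*(-1*4 - ½) = 16*(-4 - ½) = 16*(-9/2) = -72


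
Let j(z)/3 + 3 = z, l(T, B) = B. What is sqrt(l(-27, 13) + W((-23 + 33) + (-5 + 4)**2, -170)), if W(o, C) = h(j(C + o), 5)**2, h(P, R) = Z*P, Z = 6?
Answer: sqrt(8503069) ≈ 2916.0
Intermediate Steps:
j(z) = -9 + 3*z
h(P, R) = 6*P
W(o, C) = (-54 + 18*C + 18*o)**2 (W(o, C) = (6*(-9 + 3*(C + o)))**2 = (6*(-9 + (3*C + 3*o)))**2 = (6*(-9 + 3*C + 3*o))**2 = (-54 + 18*C + 18*o)**2)
sqrt(l(-27, 13) + W((-23 + 33) + (-5 + 4)**2, -170)) = sqrt(13 + 324*(-3 - 170 + ((-23 + 33) + (-5 + 4)**2))**2) = sqrt(13 + 324*(-3 - 170 + (10 + (-1)**2))**2) = sqrt(13 + 324*(-3 - 170 + (10 + 1))**2) = sqrt(13 + 324*(-3 - 170 + 11)**2) = sqrt(13 + 324*(-162)**2) = sqrt(13 + 324*26244) = sqrt(13 + 8503056) = sqrt(8503069)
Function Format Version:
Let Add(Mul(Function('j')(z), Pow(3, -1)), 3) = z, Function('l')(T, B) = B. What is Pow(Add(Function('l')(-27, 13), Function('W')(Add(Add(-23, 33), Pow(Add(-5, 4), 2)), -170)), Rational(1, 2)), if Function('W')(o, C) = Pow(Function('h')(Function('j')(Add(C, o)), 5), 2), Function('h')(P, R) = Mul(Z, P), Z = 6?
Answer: Pow(8503069, Rational(1, 2)) ≈ 2916.0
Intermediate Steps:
Function('j')(z) = Add(-9, Mul(3, z))
Function('h')(P, R) = Mul(6, P)
Function('W')(o, C) = Pow(Add(-54, Mul(18, C), Mul(18, o)), 2) (Function('W')(o, C) = Pow(Mul(6, Add(-9, Mul(3, Add(C, o)))), 2) = Pow(Mul(6, Add(-9, Add(Mul(3, C), Mul(3, o)))), 2) = Pow(Mul(6, Add(-9, Mul(3, C), Mul(3, o))), 2) = Pow(Add(-54, Mul(18, C), Mul(18, o)), 2))
Pow(Add(Function('l')(-27, 13), Function('W')(Add(Add(-23, 33), Pow(Add(-5, 4), 2)), -170)), Rational(1, 2)) = Pow(Add(13, Mul(324, Pow(Add(-3, -170, Add(Add(-23, 33), Pow(Add(-5, 4), 2))), 2))), Rational(1, 2)) = Pow(Add(13, Mul(324, Pow(Add(-3, -170, Add(10, Pow(-1, 2))), 2))), Rational(1, 2)) = Pow(Add(13, Mul(324, Pow(Add(-3, -170, Add(10, 1)), 2))), Rational(1, 2)) = Pow(Add(13, Mul(324, Pow(Add(-3, -170, 11), 2))), Rational(1, 2)) = Pow(Add(13, Mul(324, Pow(-162, 2))), Rational(1, 2)) = Pow(Add(13, Mul(324, 26244)), Rational(1, 2)) = Pow(Add(13, 8503056), Rational(1, 2)) = Pow(8503069, Rational(1, 2))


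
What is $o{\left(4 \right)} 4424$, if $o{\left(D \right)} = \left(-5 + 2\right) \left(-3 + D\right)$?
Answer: $-13272$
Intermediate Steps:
$o{\left(D \right)} = 9 - 3 D$ ($o{\left(D \right)} = - 3 \left(-3 + D\right) = 9 - 3 D$)
$o{\left(4 \right)} 4424 = \left(9 - 12\right) 4424 = \left(-3\right) 4424 = -13272$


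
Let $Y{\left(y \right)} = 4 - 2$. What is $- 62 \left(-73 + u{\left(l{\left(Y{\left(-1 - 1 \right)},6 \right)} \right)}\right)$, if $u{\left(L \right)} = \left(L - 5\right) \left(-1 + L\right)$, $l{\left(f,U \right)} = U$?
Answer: $4216$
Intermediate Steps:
$Y{\left(y \right)} = 2$
$u{\left(L \right)} = \left(-1 + L\right) \left(-5 + L\right)$ ($u{\left(L \right)} = \left(-5 + L\right) \left(-1 + L\right) = \left(-1 + L\right) \left(-5 + L\right)$)
$- 62 \left(-73 + u{\left(l{\left(Y{\left(-1 - 1 \right)},6 \right)} \right)}\right) = - 62 \left(-73 + \left(5 + 6^{2} - 36\right)\right) = - 62 \left(-73 + \left(5 + 36 - 36\right)\right) = - 62 \left(-73 + 5\right) = \left(-62\right) \left(-68\right) = 4216$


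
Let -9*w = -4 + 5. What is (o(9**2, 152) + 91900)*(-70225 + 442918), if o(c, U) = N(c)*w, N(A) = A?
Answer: 34247132463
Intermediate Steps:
w = -1/9 (w = -(-4 + 5)/9 = -1/9*1 = -1/9 ≈ -0.11111)
o(c, U) = -c/9 (o(c, U) = c*(-1/9) = -c/9)
(o(9**2, 152) + 91900)*(-70225 + 442918) = (-1/9*9**2 + 91900)*(-70225 + 442918) = (-1/9*81 + 91900)*372693 = (-9 + 91900)*372693 = 91891*372693 = 34247132463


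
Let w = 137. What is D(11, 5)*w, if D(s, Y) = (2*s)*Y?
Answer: 15070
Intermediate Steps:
D(s, Y) = 2*Y*s
D(11, 5)*w = (2*5*11)*137 = 110*137 = 15070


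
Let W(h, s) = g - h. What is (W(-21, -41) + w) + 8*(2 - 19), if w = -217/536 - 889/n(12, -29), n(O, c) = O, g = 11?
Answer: -287009/1608 ≈ -178.49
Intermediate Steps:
W(h, s) = 11 - h
w = -119777/1608 (w = -217/536 - 889/12 = -119777/1608 ≈ -74.488)
(W(-21, -41) + w) + 8*(2 - 19) = ((11 - 1*(-21)) - 119777/1608) + 8*(2 - 19) = ((11 + 21) - 119777/1608) + 8*(-17) = (32 - 119777/1608) - 136 = -68321/1608 - 136 = -287009/1608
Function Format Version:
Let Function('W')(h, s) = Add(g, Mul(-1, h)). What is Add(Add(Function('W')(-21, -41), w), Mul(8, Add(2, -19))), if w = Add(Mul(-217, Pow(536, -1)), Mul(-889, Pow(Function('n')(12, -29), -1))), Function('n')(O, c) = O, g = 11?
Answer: Rational(-287009, 1608) ≈ -178.49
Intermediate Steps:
Function('W')(h, s) = Add(11, Mul(-1, h))
w = Rational(-119777, 1608) (w = Add(Mul(-217, Pow(536, -1)), Mul(-889, Pow(12, -1))) = Add(Mul(-217, Rational(1, 536)), Mul(-889, Rational(1, 12))) = Add(Rational(-217, 536), Rational(-889, 12)) = Rational(-119777, 1608) ≈ -74.488)
Add(Add(Function('W')(-21, -41), w), Mul(8, Add(2, -19))) = Add(Add(Add(11, Mul(-1, -21)), Rational(-119777, 1608)), Mul(8, Add(2, -19))) = Add(Add(Add(11, 21), Rational(-119777, 1608)), Mul(8, -17)) = Add(Add(32, Rational(-119777, 1608)), -136) = Add(Rational(-68321, 1608), -136) = Rational(-287009, 1608)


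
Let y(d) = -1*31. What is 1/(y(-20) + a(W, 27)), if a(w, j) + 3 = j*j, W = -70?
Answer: 1/695 ≈ 0.0014388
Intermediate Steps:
y(d) = -31
a(w, j) = -3 + j² (a(w, j) = -3 + j*j = -3 + j²)
1/(y(-20) + a(W, 27)) = 1/(-31 + (-3 + 27²)) = 1/(-31 + (-3 + 729)) = 1/(-31 + 726) = 1/695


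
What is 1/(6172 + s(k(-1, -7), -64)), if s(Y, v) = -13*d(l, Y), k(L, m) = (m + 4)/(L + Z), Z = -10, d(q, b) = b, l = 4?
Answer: 11/67853 ≈ 0.00016212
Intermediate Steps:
k(L, m) = (4 + m)/(-10 + L) (k(L, m) = (m + 4)/(L - 10) = (4 + m)/(-10 + L))
s(Y, v) = -13*Y
1/(6172 + s(k(-1, -7), -64)) = 1/(6172 - 13*(4 - 7)/(-10 - 1)) = 1/(6172 - 13*(-3)/(-11)) = 1/(6172 - (-13)*(-3)/11) = 1/(6172 - 13*3/11) = 1/(6172 - 39/11) = 1/(67853/11) = 11/67853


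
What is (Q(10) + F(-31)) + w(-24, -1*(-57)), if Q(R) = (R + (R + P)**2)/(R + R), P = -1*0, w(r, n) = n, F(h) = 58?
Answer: 241/2 ≈ 120.50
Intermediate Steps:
P = 0
Q(R) = (R + R**2)/(2*R) (Q(R) = (R + (R + 0)**2)/(R + R) = (R + R**2)/((2*R)) = (R + R**2)*(1/(2*R)) = (R + R**2)/(2*R))
(Q(10) + F(-31)) + w(-24, -1*(-57)) = ((1/2 + (1/2)*10) + 58) - 1*(-57) = ((1/2 + 5) + 58) + 57 = (11/2 + 58) + 57 = 127/2 + 57 = 241/2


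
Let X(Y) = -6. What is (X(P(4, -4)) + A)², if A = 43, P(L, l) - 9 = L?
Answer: 1369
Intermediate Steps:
P(L, l) = 9 + L
(X(P(4, -4)) + A)² = (-6 + 43)² = 37² = 1369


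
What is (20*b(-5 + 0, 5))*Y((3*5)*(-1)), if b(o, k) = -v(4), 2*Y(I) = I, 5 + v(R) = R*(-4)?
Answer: -3150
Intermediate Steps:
v(R) = -5 - 4*R (v(R) = -5 + R*(-4) = -5 - 4*R)
Y(I) = I/2
b(o, k) = 21 (b(o, k) = -(-5 - 4*4) = -(-5 - 16) = -1*(-21) = 21)
(20*b(-5 + 0, 5))*Y((3*5)*(-1)) = (20*21)*(((3*5)*(-1))/2) = 420*((15*(-1))/2) = 420*((½)*(-15)) = 420*(-15/2) = -3150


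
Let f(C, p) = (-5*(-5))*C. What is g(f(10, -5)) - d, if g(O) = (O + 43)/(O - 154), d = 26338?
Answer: -2528155/96 ≈ -26335.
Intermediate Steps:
f(C, p) = 25*C
g(O) = (43 + O)/(-154 + O)
g(f(10, -5)) - d = (43 + 25*10)/(-154 + 25*10) - 1*26338 = (43 + 250)/(-154 + 250) - 26338 = 293/96 - 26338 = -2528155/96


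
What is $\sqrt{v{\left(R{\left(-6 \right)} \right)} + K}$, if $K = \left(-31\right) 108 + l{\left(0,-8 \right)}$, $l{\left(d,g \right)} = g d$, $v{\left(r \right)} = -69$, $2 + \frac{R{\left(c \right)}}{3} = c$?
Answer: $i \sqrt{3417} \approx 58.455 i$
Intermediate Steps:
$R{\left(c \right)} = -6 + 3 c$
$l{\left(d,g \right)} = d g$
$K = -3348$ ($K = \left(-31\right) 108 + 0 \left(-8\right) = -3348 + 0 = -3348$)
$\sqrt{v{\left(R{\left(-6 \right)} \right)} + K} = \sqrt{-69 - 3348} = \sqrt{-3417} = i \sqrt{3417}$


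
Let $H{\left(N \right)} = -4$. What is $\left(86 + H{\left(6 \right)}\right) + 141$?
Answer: $223$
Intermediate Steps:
$\left(86 + H{\left(6 \right)}\right) + 141 = \left(86 - 4\right) + 141 = 82 + 141 = 223$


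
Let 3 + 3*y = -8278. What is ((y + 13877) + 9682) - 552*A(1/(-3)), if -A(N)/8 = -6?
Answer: -17092/3 ≈ -5697.3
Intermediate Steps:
A(N) = 48 (A(N) = -8*(-6) = 48)
y = -8281/3 (y = -1 + (1/3)*(-8278) = -1 - 8278/3 = -8281/3 ≈ -2760.3)
((y + 13877) + 9682) - 552*A(1/(-3)) = ((-8281/3 + 13877) + 9682) - 552*48 = (33350/3 + 9682) - 26496 = 62396/3 - 26496 = -17092/3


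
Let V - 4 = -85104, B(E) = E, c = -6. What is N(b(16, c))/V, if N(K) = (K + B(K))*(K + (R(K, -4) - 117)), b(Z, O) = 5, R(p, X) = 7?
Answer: 21/1702 ≈ 0.012338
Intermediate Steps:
N(K) = 2*K*(-110 + K) (N(K) = (K + K)*(K + (7 - 117)) = (2*K)*(K - 110) = (2*K)*(-110 + K) = 2*K*(-110 + K))
V = -85100 (V = 4 - 85104 = -85100)
N(b(16, c))/V = (2*5*(-110 + 5))/(-85100) = (2*5*(-105))*(-1/85100) = -1050*(-1/85100) = 21/1702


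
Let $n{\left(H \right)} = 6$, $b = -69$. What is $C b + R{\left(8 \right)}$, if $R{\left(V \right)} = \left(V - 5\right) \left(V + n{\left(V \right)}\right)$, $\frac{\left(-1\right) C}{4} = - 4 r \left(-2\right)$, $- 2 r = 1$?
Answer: $-1062$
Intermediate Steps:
$r = - \frac{1}{2}$ ($r = \left(- \frac{1}{2}\right) 1 = - \frac{1}{2} \approx -0.5$)
$C = 16$ ($C = - 4 \left(-4\right) \left(- \frac{1}{2}\right) \left(-2\right) = - 4 \cdot 2 \left(-2\right) = \left(-4\right) \left(-4\right) = 16$)
$R{\left(V \right)} = \left(-5 + V\right) \left(6 + V\right)$ ($R{\left(V \right)} = \left(V - 5\right) \left(V + 6\right) = \left(-5 + V\right) \left(6 + V\right)$)
$C b + R{\left(8 \right)} = 16 \left(-69\right) + \left(-30 + 8 + 8^{2}\right) = -1104 + \left(-30 + 8 + 64\right) = -1104 + 42 = -1062$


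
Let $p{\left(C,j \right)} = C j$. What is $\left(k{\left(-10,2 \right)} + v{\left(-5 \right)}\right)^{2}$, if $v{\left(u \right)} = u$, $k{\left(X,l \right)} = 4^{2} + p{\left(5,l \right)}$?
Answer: $441$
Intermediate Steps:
$k{\left(X,l \right)} = 16 + 5 l$ ($k{\left(X,l \right)} = 4^{2} + 5 l = 16 + 5 l$)
$\left(k{\left(-10,2 \right)} + v{\left(-5 \right)}\right)^{2} = \left(\left(16 + 5 \cdot 2\right) - 5\right)^{2} = \left(\left(16 + 10\right) - 5\right)^{2} = \left(26 - 5\right)^{2} = 21^{2} = 441$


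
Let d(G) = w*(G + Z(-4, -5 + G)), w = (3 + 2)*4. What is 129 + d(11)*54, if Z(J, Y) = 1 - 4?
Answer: 8769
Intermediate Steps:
Z(J, Y) = -3
w = 20 (w = 5*4 = 20)
d(G) = -60 + 20*G (d(G) = 20*(G - 3) = 20*(-3 + G) = -60 + 20*G)
129 + d(11)*54 = 129 + (-60 + 20*11)*54 = 129 + (-60 + 220)*54 = 129 + 160*54 = 129 + 8640 = 8769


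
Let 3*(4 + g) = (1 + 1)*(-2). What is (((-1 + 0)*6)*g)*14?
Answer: 448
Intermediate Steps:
g = -16/3 (g = -4 + ((1 + 1)*(-2))/3 = -4 + (2*(-2))/3 = -4 + (1/3)*(-4) = -4 - 4/3 = -16/3 ≈ -5.3333)
(((-1 + 0)*6)*g)*14 = (((-1 + 0)*6)*(-16/3))*14 = (-1*6*(-16/3))*14 = -6*(-16/3)*14 = 32*14 = 448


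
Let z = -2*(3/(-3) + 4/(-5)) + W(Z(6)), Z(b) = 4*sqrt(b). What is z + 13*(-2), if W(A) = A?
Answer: -112/5 + 4*sqrt(6) ≈ -12.602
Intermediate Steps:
z = 18/5 + 4*sqrt(6) (z = -2*(3/(-3) + 4/(-5)) + 4*sqrt(6) = -2*(3*(-1/3) + 4*(-1/5)) + 4*sqrt(6) = -2*(-1 - 4/5) + 4*sqrt(6) = -2*(-9/5) + 4*sqrt(6) = 18/5 + 4*sqrt(6) ≈ 13.398)
z + 13*(-2) = (18/5 + 4*sqrt(6)) + 13*(-2) = (18/5 + 4*sqrt(6)) - 26 = -112/5 + 4*sqrt(6)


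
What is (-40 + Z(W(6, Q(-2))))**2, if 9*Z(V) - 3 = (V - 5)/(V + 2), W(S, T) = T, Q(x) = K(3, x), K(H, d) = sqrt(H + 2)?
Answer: 117209/81 + 532*sqrt(5)/9 ≈ 1579.2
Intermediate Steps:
K(H, d) = sqrt(2 + H)
Q(x) = sqrt(5) (Q(x) = sqrt(2 + 3) = sqrt(5))
Z(V) = 1/3 + (-5 + V)/(9*(2 + V)) (Z(V) = 1/3 + ((V - 5)/(V + 2))/9 = 1/3 + ((-5 + V)/(2 + V))/9 = 1/3 + (-5 + V)/(9*(2 + V)))
(-40 + Z(W(6, Q(-2))))**2 = (-40 + (1 + 4*sqrt(5))/(9*(2 + sqrt(5))))**2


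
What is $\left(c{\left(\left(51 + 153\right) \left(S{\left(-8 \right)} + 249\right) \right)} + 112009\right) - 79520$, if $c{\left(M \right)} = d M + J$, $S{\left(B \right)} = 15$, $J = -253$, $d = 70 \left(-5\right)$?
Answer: $-18817364$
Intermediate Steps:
$d = -350$
$c{\left(M \right)} = -253 - 350 M$ ($c{\left(M \right)} = - 350 M - 253 = -253 - 350 M$)
$\left(c{\left(\left(51 + 153\right) \left(S{\left(-8 \right)} + 249\right) \right)} + 112009\right) - 79520 = \left(\left(-253 - 350 \left(51 + 153\right) \left(15 + 249\right)\right) + 112009\right) - 79520 = \left(\left(-253 - 350 \cdot 204 \cdot 264\right) + 112009\right) - 79520 = \left(\left(-253 - 18849600\right) + 112009\right) - 79520 = \left(-18849853 + 112009\right) - 79520 = -18737844 - 79520 = -18817364$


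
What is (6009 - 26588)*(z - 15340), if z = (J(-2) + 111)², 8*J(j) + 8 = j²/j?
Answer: 1084904301/16 ≈ 6.7806e+7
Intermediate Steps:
J(j) = -1 + j/8 (J(j) = -1 + (j²/j)/8 = -1 + j/8)
z = 192721/16 (z = ((-1 + (⅛)*(-2)) + 111)² = ((-1 - ¼) + 111)² = (-5/4 + 111)² = (439/4)² = 192721/16 ≈ 12045.)
(6009 - 26588)*(z - 15340) = (6009 - 26588)*(192721/16 - 15340) = -20579*(-52719/16) = 1084904301/16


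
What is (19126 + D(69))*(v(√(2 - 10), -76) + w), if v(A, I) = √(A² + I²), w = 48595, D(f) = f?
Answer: 932781025 + 38390*√1442 ≈ 9.3424e+8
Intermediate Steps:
(19126 + D(69))*(v(√(2 - 10), -76) + w) = (19126 + 69)*(√((√(2 - 10))² + (-76)²) + 48595) = 19195*(√((√(-8))² + 5776) + 48595) = 19195*(√((2*I*√2)² + 5776) + 48595) = 19195*(√(-8 + 5776) + 48595) = 19195*(√5768 + 48595) = 19195*(2*√1442 + 48595) = 19195*(48595 + 2*√1442) = 932781025 + 38390*√1442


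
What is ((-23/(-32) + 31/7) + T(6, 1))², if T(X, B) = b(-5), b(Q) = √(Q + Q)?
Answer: 827649/50176 + 1153*I*√10/112 ≈ 16.495 + 32.555*I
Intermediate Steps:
b(Q) = √2*√Q (b(Q) = √(2*Q) = √2*√Q)
T(X, B) = I*√10 (T(X, B) = √2*√(-5) = √2*(I*√5) = I*√10)
((-23/(-32) + 31/7) + T(6, 1))² = ((-23/(-32) + 31/7) + I*√10)² = ((-23*(-1/32) + 31*(⅐)) + I*√10)² = ((23/32 + 31/7) + I*√10)² = (1153/224 + I*√10)²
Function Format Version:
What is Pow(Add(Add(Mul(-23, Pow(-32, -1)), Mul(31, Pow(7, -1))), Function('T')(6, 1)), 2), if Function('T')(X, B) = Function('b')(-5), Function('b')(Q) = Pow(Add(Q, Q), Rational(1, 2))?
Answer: Add(Rational(827649, 50176), Mul(Rational(1153, 112), I, Pow(10, Rational(1, 2)))) ≈ Add(16.495, Mul(32.555, I))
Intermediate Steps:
Function('b')(Q) = Mul(Pow(2, Rational(1, 2)), Pow(Q, Rational(1, 2))) (Function('b')(Q) = Pow(Mul(2, Q), Rational(1, 2)) = Mul(Pow(2, Rational(1, 2)), Pow(Q, Rational(1, 2))))
Function('T')(X, B) = Mul(I, Pow(10, Rational(1, 2))) (Function('T')(X, B) = Mul(Pow(2, Rational(1, 2)), Pow(-5, Rational(1, 2))) = Mul(Pow(2, Rational(1, 2)), Mul(I, Pow(5, Rational(1, 2)))) = Mul(I, Pow(10, Rational(1, 2))))
Pow(Add(Add(Mul(-23, Pow(-32, -1)), Mul(31, Pow(7, -1))), Function('T')(6, 1)), 2) = Pow(Add(Add(Mul(-23, Pow(-32, -1)), Mul(31, Pow(7, -1))), Mul(I, Pow(10, Rational(1, 2)))), 2) = Pow(Add(Add(Mul(-23, Rational(-1, 32)), Mul(31, Rational(1, 7))), Mul(I, Pow(10, Rational(1, 2)))), 2) = Pow(Add(Add(Rational(23, 32), Rational(31, 7)), Mul(I, Pow(10, Rational(1, 2)))), 2) = Pow(Add(Rational(1153, 224), Mul(I, Pow(10, Rational(1, 2)))), 2)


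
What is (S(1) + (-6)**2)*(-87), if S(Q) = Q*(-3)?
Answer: -2871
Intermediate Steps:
S(Q) = -3*Q
(S(1) + (-6)**2)*(-87) = (-3*1 + (-6)**2)*(-87) = (-3 + 36)*(-87) = 33*(-87) = -2871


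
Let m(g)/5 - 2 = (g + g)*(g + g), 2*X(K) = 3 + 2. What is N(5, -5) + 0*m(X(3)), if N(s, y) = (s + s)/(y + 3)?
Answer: -5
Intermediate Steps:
X(K) = 5/2 (X(K) = (3 + 2)/2 = (½)*5 = 5/2)
m(g) = 10 + 20*g² (m(g) = 10 + 5*((g + g)*(g + g)) = 10 + 5*((2*g)*(2*g)) = 10 + 5*(4*g²) = 10 + 20*g²)
N(s, y) = 2*s/(3 + y) (N(s, y) = (2*s)/(3 + y) = 2*s/(3 + y))
N(5, -5) + 0*m(X(3)) = 2*5/(3 - 5) + 0*(10 + 20*(5/2)²) = 2*5/(-2) + 0*(10 + 20*(25/4)) = 2*5*(-½) + 0*(10 + 125) = -5 + 0*135 = -5 + 0 = -5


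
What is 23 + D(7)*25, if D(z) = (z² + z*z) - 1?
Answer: 2448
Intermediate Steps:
D(z) = -1 + 2*z² (D(z) = (z² + z²) - 1 = 2*z² - 1 = -1 + 2*z²)
23 + D(7)*25 = 23 + (-1 + 2*7²)*25 = 23 + (-1 + 2*49)*25 = 23 + (-1 + 98)*25 = 23 + 97*25 = 23 + 2425 = 2448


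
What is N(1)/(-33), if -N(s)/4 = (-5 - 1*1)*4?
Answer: -32/11 ≈ -2.9091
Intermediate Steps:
N(s) = 96 (N(s) = -4*(-5 - 1*1)*4 = -4*(-5 - 1)*4 = -(-24)*4 = -4*(-24) = 96)
N(1)/(-33) = 96/(-33) = 96*(-1/33) = -32/11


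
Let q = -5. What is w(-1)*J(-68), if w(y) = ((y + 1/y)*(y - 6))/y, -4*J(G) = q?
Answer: -35/2 ≈ -17.500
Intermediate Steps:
J(G) = 5/4 (J(G) = -¼*(-5) = 5/4)
w(y) = (-6 + y)*(y + 1/y)/y (w(y) = ((y + 1/y)*(-6 + y))/y = ((-6 + y)*(y + 1/y))/y = (-6 + y)*(y + 1/y)/y)
w(-1)*J(-68) = (-6 - 1 + 1/(-1) - 6/(-1)²)*(5/4) = (-6 - 1 - 1 - 6*1)*(5/4) = (-6 - 1 - 1 - 6)*(5/4) = -14*5/4 = -35/2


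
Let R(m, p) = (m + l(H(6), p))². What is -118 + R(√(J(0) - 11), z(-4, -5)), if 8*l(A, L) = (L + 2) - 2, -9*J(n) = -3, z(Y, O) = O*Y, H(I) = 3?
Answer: -1469/12 + 20*I*√6/3 ≈ -122.42 + 16.33*I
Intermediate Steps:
J(n) = ⅓ (J(n) = -⅑*(-3) = ⅓)
l(A, L) = L/8 (l(A, L) = ((L + 2) - 2)/8 = ((2 + L) - 2)/8 = L/8)
R(m, p) = (m + p/8)²
-118 + R(√(J(0) - 11), z(-4, -5)) = -118 + (-5*(-4) + 8*√(⅓ - 11))²/64 = -118 + (20 + 8*√(-32/3))²/64 = -118 + (20 + 8*(4*I*√6/3))²/64 = -118 + (20 + 32*I*√6/3)²/64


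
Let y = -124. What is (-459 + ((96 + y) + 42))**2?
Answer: 198025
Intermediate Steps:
(-459 + ((96 + y) + 42))**2 = (-459 + ((96 - 124) + 42))**2 = (-459 + (-28 + 42))**2 = (-459 + 14)**2 = (-445)**2 = 198025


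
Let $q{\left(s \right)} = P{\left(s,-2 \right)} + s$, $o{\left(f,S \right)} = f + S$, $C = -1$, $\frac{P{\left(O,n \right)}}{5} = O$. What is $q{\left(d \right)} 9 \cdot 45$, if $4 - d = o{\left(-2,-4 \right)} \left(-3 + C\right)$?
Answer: $-48600$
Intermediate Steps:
$P{\left(O,n \right)} = 5 O$
$o{\left(f,S \right)} = S + f$
$d = -20$ ($d = 4 - \left(-4 - 2\right) \left(-3 - 1\right) = 4 - \left(-6\right) \left(-4\right) = 4 - 24 = -20$)
$q{\left(s \right)} = 6 s$ ($q{\left(s \right)} = 5 s + s = 6 s$)
$q{\left(d \right)} 9 \cdot 45 = 6 \left(-20\right) 9 \cdot 45 = \left(-120\right) 9 \cdot 45 = \left(-1080\right) 45 = -48600$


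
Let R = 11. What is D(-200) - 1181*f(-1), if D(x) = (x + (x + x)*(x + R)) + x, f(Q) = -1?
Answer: 76381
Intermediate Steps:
D(x) = 2*x + 2*x*(11 + x) (D(x) = (x + (x + x)*(x + 11)) + x = (x + (2*x)*(11 + x)) + x = (x + 2*x*(11 + x)) + x = 2*x + 2*x*(11 + x))
D(-200) - 1181*f(-1) = 2*(-200)*(12 - 200) - 1181*(-1) = 2*(-200)*(-188) + 1181 = 75200 + 1181 = 76381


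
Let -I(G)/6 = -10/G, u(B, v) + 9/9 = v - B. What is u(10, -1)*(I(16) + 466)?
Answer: -5637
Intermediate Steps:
u(B, v) = -1 + v - B (u(B, v) = -1 + (v - B) = -1 + v - B)
I(G) = 60/G (I(G) = -(-60)/G = 60/G)
u(10, -1)*(I(16) + 466) = (-1 - 1 - 1*10)*(60/16 + 466) = (-1 - 1 - 10)*(60*(1/16) + 466) = -12*(15/4 + 466) = -12*1879/4 = -5637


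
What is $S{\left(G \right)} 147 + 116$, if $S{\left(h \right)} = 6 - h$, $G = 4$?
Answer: $410$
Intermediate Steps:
$S{\left(G \right)} 147 + 116 = \left(6 - 4\right) 147 + 116 = 2 \cdot 147 + 116 = 294 + 116 = 410$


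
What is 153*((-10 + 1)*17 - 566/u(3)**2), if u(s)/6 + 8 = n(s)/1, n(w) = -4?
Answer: -6746603/288 ≈ -23426.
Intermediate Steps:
u(s) = -72 (u(s) = -48 + 6*(-4/1) = -48 + 6*(-4*1) = -48 + 6*(-4) = -48 - 24 = -72)
153*((-10 + 1)*17 - 566/u(3)**2) = 153*((-10 + 1)*17 - 566/((-72)**2)) = 153*(-9*17 - 566/5184) = 153*(-153 - 566*1/5184) = 153*(-153 - 283/2592) = 153*(-396859/2592) = -6746603/288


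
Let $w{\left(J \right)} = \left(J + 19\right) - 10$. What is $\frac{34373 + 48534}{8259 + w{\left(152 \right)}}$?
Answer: $\frac{82907}{8420} \approx 9.8464$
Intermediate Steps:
$w{\left(J \right)} = 9 + J$ ($w{\left(J \right)} = \left(19 + J\right) - 10 = 9 + J$)
$\frac{34373 + 48534}{8259 + w{\left(152 \right)}} = \frac{34373 + 48534}{8259 + \left(9 + 152\right)} = \frac{82907}{8259 + 161} = \frac{82907}{8420}$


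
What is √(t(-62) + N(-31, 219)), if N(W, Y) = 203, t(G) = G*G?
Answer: √4047 ≈ 63.616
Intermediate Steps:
t(G) = G²
√(t(-62) + N(-31, 219)) = √((-62)² + 203) = √(3844 + 203) = √4047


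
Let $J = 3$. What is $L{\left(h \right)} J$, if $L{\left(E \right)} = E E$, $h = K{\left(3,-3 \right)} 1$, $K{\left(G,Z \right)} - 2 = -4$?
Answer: $12$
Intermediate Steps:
$K{\left(G,Z \right)} = -2$ ($K{\left(G,Z \right)} = 2 - 4 = -2$)
$h = -2$ ($h = \left(-2\right) 1 = -2$)
$L{\left(E \right)} = E^{2}$
$L{\left(h \right)} J = \left(-2\right)^{2} \cdot 3 = 4 \cdot 3 = 12$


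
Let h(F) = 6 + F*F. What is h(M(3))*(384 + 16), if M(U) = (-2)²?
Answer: 8800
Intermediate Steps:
M(U) = 4
h(F) = 6 + F²
h(M(3))*(384 + 16) = (6 + 4²)*(384 + 16) = (6 + 16)*400 = 22*400 = 8800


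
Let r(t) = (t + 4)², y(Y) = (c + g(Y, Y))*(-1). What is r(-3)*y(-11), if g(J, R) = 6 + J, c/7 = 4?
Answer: -23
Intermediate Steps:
c = 28 (c = 7*4 = 28)
y(Y) = -34 - Y (y(Y) = (28 + (6 + Y))*(-1) = (34 + Y)*(-1) = -34 - Y)
r(t) = (4 + t)²
r(-3)*y(-11) = (4 - 3)²*(-34 - 1*(-11)) = 1²*(-34 + 11) = 1*(-23) = -23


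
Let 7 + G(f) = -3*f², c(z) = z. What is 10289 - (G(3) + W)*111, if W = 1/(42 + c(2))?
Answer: 618661/44 ≈ 14060.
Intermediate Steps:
G(f) = -7 - 3*f²
W = 1/44 (W = 1/(42 + 2) = 1/44 ≈ 0.022727)
10289 - (G(3) + W)*111 = 10289 - ((-7 - 3*3²) + 1/44)*111 = 10289 - ((-7 - 3*9) + 1/44)*111 = 10289 - ((-7 - 27) + 1/44)*111 = 10289 - (-34 + 1/44)*111 = 10289 - (-1495)*111/44 = 10289 - 1*(-165945/44) = 10289 + 165945/44 = 618661/44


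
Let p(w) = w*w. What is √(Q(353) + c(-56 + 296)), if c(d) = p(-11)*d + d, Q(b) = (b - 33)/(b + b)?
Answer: 80*√570095/353 ≈ 171.12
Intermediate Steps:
Q(b) = (-33 + b)/(2*b) (Q(b) = (-33 + b)/((2*b)) = (-33 + b)*(1/(2*b)) = (-33 + b)/(2*b))
p(w) = w²
c(d) = 122*d (c(d) = (-11)²*d + d = 121*d + d = 122*d)
√(Q(353) + c(-56 + 296)) = √((½)*(-33 + 353)/353 + 122*(-56 + 296)) = √((½)*(1/353)*320 + 122*240) = √(160/353 + 29280) = √(10336000/353) = 80*√570095/353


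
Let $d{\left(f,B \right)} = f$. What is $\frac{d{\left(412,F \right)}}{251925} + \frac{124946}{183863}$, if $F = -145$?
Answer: $\frac{31552772606}{46319686275} \approx 0.6812$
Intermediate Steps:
$\frac{d{\left(412,F \right)}}{251925} + \frac{124946}{183863} = \frac{412}{251925} + \frac{124946}{183863} = \frac{31552772606}{46319686275}$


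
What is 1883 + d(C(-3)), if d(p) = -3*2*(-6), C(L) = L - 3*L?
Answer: 1919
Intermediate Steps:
C(L) = -2*L
d(p) = 36 (d(p) = -6*(-6) = 36)
1883 + d(C(-3)) = 1883 + 36 = 1919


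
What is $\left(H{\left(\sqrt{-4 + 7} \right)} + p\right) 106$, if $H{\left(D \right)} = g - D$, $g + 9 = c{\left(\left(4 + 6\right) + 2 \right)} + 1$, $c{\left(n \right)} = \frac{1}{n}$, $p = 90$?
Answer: $\frac{52205}{6} - 106 \sqrt{3} \approx 8517.2$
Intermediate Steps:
$g = - \frac{95}{12}$ ($g = -9 + \left(\frac{1}{\left(4 + 6\right) + 2} + 1\right) = -9 + \left(\frac{1}{10 + 2} + 1\right) = -9 + \left(\frac{1}{12} + 1\right) = -9 + \frac{13}{12} = - \frac{95}{12} \approx -7.9167$)
$H{\left(D \right)} = - \frac{95}{12} - D$
$\left(H{\left(\sqrt{-4 + 7} \right)} + p\right) 106 = \left(\left(- \frac{95}{12} - \sqrt{-4 + 7}\right) + 90\right) 106 = \left(\left(- \frac{95}{12} - \sqrt{3}\right) + 90\right) 106 = \left(\frac{985}{12} - \sqrt{3}\right) 106 = \frac{52205}{6} - 106 \sqrt{3}$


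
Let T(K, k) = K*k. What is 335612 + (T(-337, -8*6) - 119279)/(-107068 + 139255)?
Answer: 10802240341/32187 ≈ 3.3561e+5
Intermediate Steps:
335612 + (T(-337, -8*6) - 119279)/(-107068 + 139255) = 335612 + (-(-2696)*6 - 119279)/(-107068 + 139255) = 335612 + (-337*(-48) - 119279)/32187 = 335612 + (16176 - 119279)*(1/32187) = 335612 - 103103*1/32187 = 335612 - 103103/32187 = 10802240341/32187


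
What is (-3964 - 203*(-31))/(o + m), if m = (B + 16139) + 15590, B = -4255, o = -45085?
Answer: -2329/17611 ≈ -0.13225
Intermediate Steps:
m = 27474 (m = (-4255 + 16139) + 15590 = 11884 + 15590 = 27474)
(-3964 - 203*(-31))/(o + m) = (-3964 - 203*(-31))/(-45085 + 27474) = (-3964 + 6293)/(-17611) = 2329*(-1/17611) = -2329/17611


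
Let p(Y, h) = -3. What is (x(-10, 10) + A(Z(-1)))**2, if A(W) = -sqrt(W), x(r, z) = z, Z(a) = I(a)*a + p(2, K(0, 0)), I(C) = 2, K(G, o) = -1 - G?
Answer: (10 - I*sqrt(5))**2 ≈ 95.0 - 44.721*I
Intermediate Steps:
Z(a) = -3 + 2*a (Z(a) = 2*a - 3 = -3 + 2*a)
(x(-10, 10) + A(Z(-1)))**2 = (10 - sqrt(-3 + 2*(-1)))**2 = (10 - sqrt(-3 - 2))**2 = (10 - sqrt(-5))**2 = (10 - I*sqrt(5))**2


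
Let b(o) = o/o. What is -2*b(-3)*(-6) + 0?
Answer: 12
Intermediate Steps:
b(o) = 1
-2*b(-3)*(-6) + 0 = -2*1*(-6) + 0 = -2*(-6) + 0 = 12 + 0 = 12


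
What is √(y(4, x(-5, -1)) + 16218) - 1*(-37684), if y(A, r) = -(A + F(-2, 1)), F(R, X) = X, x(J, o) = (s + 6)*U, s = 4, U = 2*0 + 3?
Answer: 37684 + √16213 ≈ 37811.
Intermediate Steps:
U = 3 (U = 0 + 3 = 3)
x(J, o) = 30 (x(J, o) = (4 + 6)*3 = 10*3 = 30)
y(A, r) = -1 - A (y(A, r) = -(A + 1) = -(1 + A) = -1 - A)
√(y(4, x(-5, -1)) + 16218) - 1*(-37684) = √((-1 - 1*4) + 16218) - 1*(-37684) = √((-1 - 4) + 16218) + 37684 = √(-5 + 16218) + 37684 = √16213 + 37684 = 37684 + √16213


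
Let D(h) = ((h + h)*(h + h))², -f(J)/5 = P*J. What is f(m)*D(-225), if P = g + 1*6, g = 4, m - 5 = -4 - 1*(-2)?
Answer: -6150937500000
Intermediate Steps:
m = 3 (m = 5 + (-4 - 1*(-2)) = 5 + (-4 + 2) = 5 - 2 = 3)
P = 10 (P = 4 + 1*6 = 4 + 6 = 10)
f(J) = -50*J
D(h) = 16*h⁴ (D(h) = ((2*h)*(2*h))² = (4*h²)² = 16*h⁴)
f(m)*D(-225) = (-50*3)*(16*(-225)⁴) = -2400*2562890625 = -150*41006250000 = -6150937500000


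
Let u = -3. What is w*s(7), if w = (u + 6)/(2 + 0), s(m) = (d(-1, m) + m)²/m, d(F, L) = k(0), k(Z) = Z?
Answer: 21/2 ≈ 10.500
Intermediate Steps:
d(F, L) = 0
s(m) = m (s(m) = (0 + m)²/m = m²/m = m)
w = 3/2 (w = (-3 + 6)/(2 + 0) = 3/2 ≈ 1.5000)
w*s(7) = (3/2)*7 = 21/2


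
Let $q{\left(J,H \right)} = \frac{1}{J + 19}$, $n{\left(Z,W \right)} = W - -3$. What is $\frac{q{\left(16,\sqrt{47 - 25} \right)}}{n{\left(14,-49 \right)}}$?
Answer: $- \frac{1}{1610} \approx -0.00062112$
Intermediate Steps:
$n{\left(Z,W \right)} = 3 + W$ ($n{\left(Z,W \right)} = W + 3 = 3 + W$)
$q{\left(J,H \right)} = \frac{1}{19 + J}$
$\frac{q{\left(16,\sqrt{47 - 25} \right)}}{n{\left(14,-49 \right)}} = \frac{1}{\left(19 + 16\right) \left(3 - 49\right)} = \frac{1}{35 \left(-46\right)} = \frac{1}{35} \left(- \frac{1}{46}\right) = - \frac{1}{1610}$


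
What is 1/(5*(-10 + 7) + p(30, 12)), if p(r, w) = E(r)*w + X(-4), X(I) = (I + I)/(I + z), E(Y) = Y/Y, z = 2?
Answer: 1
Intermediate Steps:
E(Y) = 1
X(I) = 2*I/(2 + I) (X(I) = (I + I)/(I + 2) = (2*I)/(2 + I) = 2*I/(2 + I))
p(r, w) = 4 + w (p(r, w) = 1*w + 2*(-4)/(2 - 4) = w + 2*(-4)/(-2) = w + 2*(-4)*(-½) = w + 4 = 4 + w)
1/(5*(-10 + 7) + p(30, 12)) = 1/(5*(-10 + 7) + (4 + 12)) = 1/(5*(-3) + 16) = 1/(-15 + 16) = 1/1 = 1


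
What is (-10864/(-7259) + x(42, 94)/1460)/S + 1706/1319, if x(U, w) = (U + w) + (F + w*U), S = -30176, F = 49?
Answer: 1900816958801/1469786391680 ≈ 1.2933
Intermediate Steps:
x(U, w) = 49 + U + w + U*w (x(U, w) = (U + w) + (49 + w*U) = (U + w) + (49 + U*w) = 49 + U + w + U*w)
(-10864/(-7259) + x(42, 94)/1460)/S + 1706/1319 = (-10864/(-7259) + (49 + 42 + 94 + 42*94)/1460)/(-30176) + 1706/1319 = (-10864*(-1/7259) + (49 + 42 + 94 + 3948)*(1/1460))*(-1/30176) + 1706*(1/1319) = (1552/1037 + 4133*(1/1460))*(-1/30176) + 1706/1319 = (1552/1037 + 4133/1460)*(-1/30176) + 1706/1319 = (6551841/1514020)*(-1/30176) + 1706/1319 = -159801/1114318720 + 1706/1319 = 1900816958801/1469786391680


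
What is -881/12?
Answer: -881/12 ≈ -73.417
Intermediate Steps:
-881/12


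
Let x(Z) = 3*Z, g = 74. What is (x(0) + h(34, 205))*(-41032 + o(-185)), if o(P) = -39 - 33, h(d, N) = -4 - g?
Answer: 3206112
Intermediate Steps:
h(d, N) = -78 (h(d, N) = -4 - 1*74 = -4 - 74 = -78)
o(P) = -72
(x(0) + h(34, 205))*(-41032 + o(-185)) = (3*0 - 78)*(-41032 - 72) = (0 - 78)*(-41104) = -78*(-41104) = 3206112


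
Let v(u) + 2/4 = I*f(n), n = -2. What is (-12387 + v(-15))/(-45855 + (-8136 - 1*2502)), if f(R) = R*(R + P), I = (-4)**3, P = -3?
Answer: 2895/12554 ≈ 0.23060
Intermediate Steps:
I = -64
f(R) = R*(-3 + R) (f(R) = R*(R - 3) = R*(-3 + R))
v(u) = -1281/2 (v(u) = -1/2 - (-128)*(-3 - 2) = -1/2 - (-128)*(-5) = -1/2 - 64*10 = -1/2 - 640 = -1281/2)
(-12387 + v(-15))/(-45855 + (-8136 - 1*2502)) = (-12387 - 1281/2)/(-45855 + (-8136 - 1*2502)) = -26055/(2*(-45855 + (-8136 - 2502))) = -26055/(2*(-45855 - 10638)) = -26055/2/(-56493) = -26055/2*(-1/56493) = 2895/12554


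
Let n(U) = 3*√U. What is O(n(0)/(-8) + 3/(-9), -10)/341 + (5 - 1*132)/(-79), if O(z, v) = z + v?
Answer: 4112/2607 ≈ 1.5773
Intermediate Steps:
O(z, v) = v + z
O(n(0)/(-8) + 3/(-9), -10)/341 + (5 - 1*132)/(-79) = (-10 + ((3*√0)/(-8) + 3/(-9)))/341 + (5 - 1*132)/(-79) = (-10 + ((3*0)*(-⅛) + 3*(-⅑)))*(1/341) + (5 - 132)*(-1/79) = (-10 + (0*(-⅛) - ⅓))*(1/341) - 127*(-1/79) = (-10 + (0 - ⅓))*(1/341) + 127/79 = (-10 - ⅓)*(1/341) + 127/79 = -31/3*1/341 + 127/79 = -1/33 + 127/79 = 4112/2607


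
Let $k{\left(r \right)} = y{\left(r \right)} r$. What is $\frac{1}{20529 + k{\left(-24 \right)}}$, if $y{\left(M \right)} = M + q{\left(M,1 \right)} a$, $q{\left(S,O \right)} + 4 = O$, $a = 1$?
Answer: $\frac{1}{21177} \approx 4.7221 \cdot 10^{-5}$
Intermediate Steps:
$q{\left(S,O \right)} = -4 + O$
$y{\left(M \right)} = -3 + M$ ($y{\left(M \right)} = M + \left(-4 + 1\right) 1 = M - 3 = -3 + M$)
$k{\left(r \right)} = r \left(-3 + r\right)$ ($k{\left(r \right)} = \left(-3 + r\right) r = r \left(-3 + r\right)$)
$\frac{1}{20529 + k{\left(-24 \right)}} = \frac{1}{20529 - 24 \left(-3 - 24\right)} = \frac{1}{20529 - -648} = \frac{1}{20529 + 648} = \frac{1}{21177}$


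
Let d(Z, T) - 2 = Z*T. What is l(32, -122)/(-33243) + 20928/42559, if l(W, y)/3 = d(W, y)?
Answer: 397968386/471596279 ≈ 0.84387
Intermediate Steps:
d(Z, T) = 2 + T*Z (d(Z, T) = 2 + Z*T = 2 + T*Z)
l(W, y) = 6 + 3*W*y (l(W, y) = 3*(2 + y*W) = 3*(2 + W*y) = 6 + 3*W*y)
l(32, -122)/(-33243) + 20928/42559 = (6 + 3*32*(-122))/(-33243) + 20928/42559 = (6 - 11712)*(-1/33243) + 20928*(1/42559) = -11706*(-1/33243) + 20928/42559 = 3902/11081 + 20928/42559 = 397968386/471596279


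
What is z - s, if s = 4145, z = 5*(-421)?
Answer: -6250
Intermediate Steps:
z = -2105
z - s = -2105 - 1*4145 = -2105 - 4145 = -6250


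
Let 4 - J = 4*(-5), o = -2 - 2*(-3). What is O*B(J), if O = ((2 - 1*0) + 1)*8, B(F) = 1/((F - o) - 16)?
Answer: 6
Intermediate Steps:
o = 4 (o = -2 + 6 = 4)
J = 24 (J = 4 - 4*(-5) = 4 - 1*(-20) = 4 + 20 = 24)
B(F) = 1/(-20 + F) (B(F) = 1/((F - 1*4) - 16) = 1/((F - 4) - 16) = 1/((-4 + F) - 16) = 1/(-20 + F))
O = 24 (O = ((2 + 0) + 1)*8 = (2 + 1)*8 = 3*8 = 24)
O*B(J) = 24/(-20 + 24) = 24/4 = 24*(1/4) = 6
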